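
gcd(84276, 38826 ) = 18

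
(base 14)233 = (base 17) 18c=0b110110101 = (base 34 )CT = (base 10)437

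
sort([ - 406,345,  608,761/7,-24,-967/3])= [-406,-967/3, - 24,761/7, 345, 608 ]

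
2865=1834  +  1031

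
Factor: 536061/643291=3^1*11^( - 1)*17^1*23^1*457^1*58481^ ( - 1)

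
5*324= 1620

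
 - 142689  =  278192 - 420881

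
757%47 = 5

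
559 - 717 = - 158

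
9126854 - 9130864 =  - 4010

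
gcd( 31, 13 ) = 1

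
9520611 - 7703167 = 1817444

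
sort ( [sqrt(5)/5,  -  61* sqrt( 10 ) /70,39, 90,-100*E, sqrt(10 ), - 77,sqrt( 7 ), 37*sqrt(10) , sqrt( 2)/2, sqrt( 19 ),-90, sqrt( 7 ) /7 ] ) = [- 100*E, - 90, - 77, - 61*sqrt(10)/70,sqrt( 7 ) /7, sqrt ( 5) /5,sqrt( 2 )/2 , sqrt ( 7 ),sqrt(10 ), sqrt( 19 ) , 39, 90,37*sqrt ( 10 ) ]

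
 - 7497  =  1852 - 9349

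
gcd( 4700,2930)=10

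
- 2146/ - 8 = 268 + 1/4 = 268.25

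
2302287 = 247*9321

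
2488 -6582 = -4094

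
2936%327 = 320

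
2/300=1/150 = 0.01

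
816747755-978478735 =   -  161730980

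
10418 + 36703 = 47121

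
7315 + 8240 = 15555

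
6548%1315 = 1288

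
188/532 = 47/133 = 0.35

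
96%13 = 5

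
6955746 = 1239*5614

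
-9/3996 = -1 + 443/444 =- 0.00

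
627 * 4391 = 2753157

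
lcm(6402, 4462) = 147246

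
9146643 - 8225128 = 921515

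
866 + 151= 1017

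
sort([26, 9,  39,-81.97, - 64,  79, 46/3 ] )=[ - 81.97, - 64,9,46/3 , 26, 39, 79]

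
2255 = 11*205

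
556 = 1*556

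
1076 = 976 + 100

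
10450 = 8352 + 2098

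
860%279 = 23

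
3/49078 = 3/49078 = 0.00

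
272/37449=272/37449 = 0.01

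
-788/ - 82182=394/41091=0.01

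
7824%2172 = 1308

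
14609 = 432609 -418000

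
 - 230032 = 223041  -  453073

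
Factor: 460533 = 3^1*153511^1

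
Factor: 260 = 2^2* 5^1 *13^1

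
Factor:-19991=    - 19991^1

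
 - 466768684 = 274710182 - 741478866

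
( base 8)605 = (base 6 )1445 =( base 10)389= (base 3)112102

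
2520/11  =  2520/11= 229.09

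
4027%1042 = 901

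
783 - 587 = 196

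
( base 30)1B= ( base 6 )105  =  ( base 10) 41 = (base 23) 1I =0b101001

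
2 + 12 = 14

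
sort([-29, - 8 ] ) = [ - 29,  -  8 ]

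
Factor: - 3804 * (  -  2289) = 8707356 = 2^2*3^2*7^1*109^1 * 317^1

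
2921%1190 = 541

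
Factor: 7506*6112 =45876672 = 2^6  *3^3 * 139^1*191^1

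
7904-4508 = 3396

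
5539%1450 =1189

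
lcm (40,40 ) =40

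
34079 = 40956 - 6877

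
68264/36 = 17066/9 = 1896.22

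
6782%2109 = 455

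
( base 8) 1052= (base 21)158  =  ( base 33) GQ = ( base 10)554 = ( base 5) 4204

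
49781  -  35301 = 14480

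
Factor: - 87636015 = - 3^2*5^1 * 1947467^1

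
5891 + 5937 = 11828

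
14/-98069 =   -  1+ 98055/98069 = - 0.00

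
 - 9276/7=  - 1326  +  6/7= - 1325.14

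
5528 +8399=13927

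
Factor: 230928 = 2^4*3^1*17^1 *283^1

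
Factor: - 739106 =  -  2^1*369553^1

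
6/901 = 6/901 = 0.01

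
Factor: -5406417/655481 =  - 3^2*19^( - 1 )*521^1*1153^1*34499^( - 1) 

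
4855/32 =151+23/32 = 151.72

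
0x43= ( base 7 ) 124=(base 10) 67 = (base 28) 2b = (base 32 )23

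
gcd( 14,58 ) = 2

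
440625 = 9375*47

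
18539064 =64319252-45780188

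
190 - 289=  - 99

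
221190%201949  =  19241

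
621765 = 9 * 69085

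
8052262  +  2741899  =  10794161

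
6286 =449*14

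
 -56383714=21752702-78136416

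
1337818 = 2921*458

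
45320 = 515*88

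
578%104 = 58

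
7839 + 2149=9988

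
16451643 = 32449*507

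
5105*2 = 10210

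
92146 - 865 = 91281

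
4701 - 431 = 4270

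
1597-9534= - 7937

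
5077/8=5077/8 = 634.62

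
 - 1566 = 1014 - 2580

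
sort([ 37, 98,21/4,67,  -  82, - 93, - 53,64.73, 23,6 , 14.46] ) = [-93, - 82,-53,21/4, 6, 14.46, 23, 37, 64.73,67, 98]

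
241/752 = 241/752 = 0.32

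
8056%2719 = 2618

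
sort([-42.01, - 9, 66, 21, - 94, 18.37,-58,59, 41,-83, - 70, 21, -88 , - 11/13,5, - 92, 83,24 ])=[ - 94, - 92, - 88, - 83, - 70,  -  58,-42.01, - 9, - 11/13 , 5,18.37, 21,21, 24, 41,59, 66, 83] 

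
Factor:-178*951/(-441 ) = 2^1*3^( - 1)*7^( - 2) * 89^1*317^1 = 56426/147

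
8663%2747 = 422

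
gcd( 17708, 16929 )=19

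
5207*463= 2410841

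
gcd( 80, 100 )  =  20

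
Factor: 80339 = 7^1*23^1*499^1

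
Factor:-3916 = -2^2*11^1*89^1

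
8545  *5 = 42725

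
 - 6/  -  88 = 3/44 = 0.07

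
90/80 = 1 + 1/8= 1.12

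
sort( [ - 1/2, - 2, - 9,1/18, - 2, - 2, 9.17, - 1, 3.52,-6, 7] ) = [ - 9, - 6, - 2, - 2, - 2, - 1, - 1/2 , 1/18,  3.52, 7,9.17 ]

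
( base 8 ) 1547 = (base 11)722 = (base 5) 11441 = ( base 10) 871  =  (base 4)31213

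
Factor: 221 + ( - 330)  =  -109^1 = -109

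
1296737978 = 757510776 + 539227202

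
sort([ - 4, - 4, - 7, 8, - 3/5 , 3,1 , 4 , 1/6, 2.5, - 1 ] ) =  [ - 7  , - 4, - 4 ,- 1, - 3/5, 1/6,  1, 2.5,3,  4, 8 ] 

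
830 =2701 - 1871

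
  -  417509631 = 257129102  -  674638733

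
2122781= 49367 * 43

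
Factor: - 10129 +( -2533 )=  - 2^1 * 13^1*487^1 = - 12662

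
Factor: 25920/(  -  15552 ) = -3^( - 1 )*5^1 = - 5/3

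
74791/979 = 74791/979 = 76.40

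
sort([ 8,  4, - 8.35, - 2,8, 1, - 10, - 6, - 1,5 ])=[ - 10, - 8.35, - 6, - 2, - 1,1,4,5 , 8 , 8]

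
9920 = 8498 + 1422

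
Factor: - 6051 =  - 3^1 * 2017^1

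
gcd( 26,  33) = 1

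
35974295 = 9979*3605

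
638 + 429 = 1067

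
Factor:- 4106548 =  - 2^2*631^1 * 1627^1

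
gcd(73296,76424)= 8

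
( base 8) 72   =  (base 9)64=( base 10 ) 58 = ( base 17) 37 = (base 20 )2I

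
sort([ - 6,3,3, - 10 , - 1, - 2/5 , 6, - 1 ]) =[ - 10, - 6, - 1, - 1, - 2/5,3,3, 6 ] 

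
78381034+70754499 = 149135533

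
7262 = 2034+5228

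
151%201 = 151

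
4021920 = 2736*1470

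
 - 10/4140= - 1/414 =-0.00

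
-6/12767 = - 6/12767 = - 0.00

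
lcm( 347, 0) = 0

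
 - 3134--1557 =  - 1577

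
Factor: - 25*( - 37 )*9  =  3^2*5^2* 37^1 = 8325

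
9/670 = 9/670=0.01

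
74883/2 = 74883/2  =  37441.50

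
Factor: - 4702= - 2^1*2351^1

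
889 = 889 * 1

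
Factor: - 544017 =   -  3^1* 17^1*10667^1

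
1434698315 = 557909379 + 876788936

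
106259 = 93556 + 12703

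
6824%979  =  950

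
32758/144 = 16379/72 = 227.49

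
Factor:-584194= -2^1*13^1 * 22469^1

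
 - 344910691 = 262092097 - 607002788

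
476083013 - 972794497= - 496711484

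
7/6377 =1/911 = 0.00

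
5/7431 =5/7431  =  0.00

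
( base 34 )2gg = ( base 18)8FA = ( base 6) 21144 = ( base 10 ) 2872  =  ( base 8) 5470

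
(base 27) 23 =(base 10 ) 57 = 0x39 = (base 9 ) 63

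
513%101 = 8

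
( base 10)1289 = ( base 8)2411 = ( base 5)20124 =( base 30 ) 1CT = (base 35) 11t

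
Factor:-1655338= - 2^1*31^1*26699^1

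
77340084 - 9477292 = 67862792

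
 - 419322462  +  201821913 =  - 217500549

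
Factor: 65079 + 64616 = 129695= 5^1*25939^1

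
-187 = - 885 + 698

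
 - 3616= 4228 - 7844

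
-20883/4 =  - 5221+1/4 = - 5220.75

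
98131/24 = 98131/24  =  4088.79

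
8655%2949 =2757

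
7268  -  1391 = 5877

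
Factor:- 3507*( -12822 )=44966754 = 2^1*3^2*7^1 *167^1*  2137^1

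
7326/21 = 348 + 6/7  =  348.86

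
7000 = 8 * 875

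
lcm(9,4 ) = 36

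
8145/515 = 15+84/103 = 15.82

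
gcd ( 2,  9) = 1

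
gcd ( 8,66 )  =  2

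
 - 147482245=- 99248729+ - 48233516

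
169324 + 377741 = 547065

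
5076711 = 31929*159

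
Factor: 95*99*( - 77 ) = - 3^2*5^1*7^1*11^2 * 19^1 = -724185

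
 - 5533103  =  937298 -6470401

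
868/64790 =14/1045=0.01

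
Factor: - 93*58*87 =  - 469278 = - 2^1*3^2*29^2*31^1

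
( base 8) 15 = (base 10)13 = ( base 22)D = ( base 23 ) d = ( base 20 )d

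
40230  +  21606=61836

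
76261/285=267  +  166/285 = 267.58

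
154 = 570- 416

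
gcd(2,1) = 1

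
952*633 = 602616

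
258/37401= 86/12467 = 0.01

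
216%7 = 6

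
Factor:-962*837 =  -2^1*3^3*13^1*31^1*37^1 = -805194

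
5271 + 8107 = 13378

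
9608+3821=13429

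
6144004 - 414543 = 5729461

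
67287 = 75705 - 8418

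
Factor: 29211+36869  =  66080 = 2^5*5^1*7^1 * 59^1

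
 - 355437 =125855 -481292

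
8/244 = 2/61 = 0.03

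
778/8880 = 389/4440 = 0.09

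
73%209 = 73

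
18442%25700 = 18442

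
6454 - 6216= 238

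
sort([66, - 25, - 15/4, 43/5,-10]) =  [ - 25, - 10, - 15/4,43/5, 66]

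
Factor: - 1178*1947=-2^1*3^1*11^1*19^1*31^1*59^1=- 2293566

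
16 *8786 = 140576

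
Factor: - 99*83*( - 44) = 2^2*3^2 * 11^2*83^1  =  361548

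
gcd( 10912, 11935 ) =341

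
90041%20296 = 8857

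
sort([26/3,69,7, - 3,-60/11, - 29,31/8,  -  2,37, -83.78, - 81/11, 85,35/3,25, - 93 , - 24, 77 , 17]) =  [-93, - 83.78, - 29, - 24, - 81/11, - 60/11, - 3,-2,31/8,7, 26/3,35/3,17,25,  37,69 , 77,85] 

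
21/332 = 21/332 = 0.06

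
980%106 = 26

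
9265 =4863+4402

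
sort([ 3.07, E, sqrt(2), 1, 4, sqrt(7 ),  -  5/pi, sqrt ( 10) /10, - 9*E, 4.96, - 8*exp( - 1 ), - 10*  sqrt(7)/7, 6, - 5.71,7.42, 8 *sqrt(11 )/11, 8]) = [  -  9*E , - 5.71, -10*sqrt( 7)/7,-8*exp ( - 1),-5/pi, sqrt ( 10)/10,1, sqrt(2), 8*sqrt( 11) /11, sqrt( 7 ), E, 3.07,4, 4.96, 6, 7.42,8]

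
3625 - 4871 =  - 1246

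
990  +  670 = 1660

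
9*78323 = 704907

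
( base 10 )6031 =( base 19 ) GD8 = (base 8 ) 13617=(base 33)5HP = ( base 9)8241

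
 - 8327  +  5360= - 2967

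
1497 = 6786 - 5289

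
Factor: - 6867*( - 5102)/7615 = 2^1*3^2*5^( - 1 )* 7^1 * 109^1*1523^( - 1)*2551^1 = 35035434/7615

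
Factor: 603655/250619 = 5^1*13^1*37^1*251^1*250619^( - 1)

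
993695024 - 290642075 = 703052949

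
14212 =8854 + 5358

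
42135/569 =74 + 29/569= 74.05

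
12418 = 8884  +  3534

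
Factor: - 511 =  - 7^1*73^1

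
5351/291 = 5351/291 =18.39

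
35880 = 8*4485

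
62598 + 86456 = 149054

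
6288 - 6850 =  - 562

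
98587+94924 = 193511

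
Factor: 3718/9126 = 11/27 = 3^(-3)*11^1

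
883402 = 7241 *122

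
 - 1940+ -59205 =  - 61145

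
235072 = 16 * 14692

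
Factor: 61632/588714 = 96/917 = 2^5 * 3^1*7^( - 1 ) *131^ ( - 1)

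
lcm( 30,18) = 90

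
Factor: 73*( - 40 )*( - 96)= 280320 = 2^8*3^1*5^1 * 73^1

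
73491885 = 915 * 80319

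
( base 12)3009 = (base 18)g09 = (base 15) 1813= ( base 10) 5193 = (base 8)12111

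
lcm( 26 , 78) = 78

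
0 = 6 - 6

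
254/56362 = 127/28181 = 0.00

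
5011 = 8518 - 3507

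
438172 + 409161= 847333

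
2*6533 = 13066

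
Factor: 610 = 2^1*5^1*61^1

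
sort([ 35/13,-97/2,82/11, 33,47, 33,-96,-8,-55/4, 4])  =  [ - 96, - 97/2, - 55/4, - 8,35/13, 4,82/11, 33,33,  47]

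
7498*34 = 254932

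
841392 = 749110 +92282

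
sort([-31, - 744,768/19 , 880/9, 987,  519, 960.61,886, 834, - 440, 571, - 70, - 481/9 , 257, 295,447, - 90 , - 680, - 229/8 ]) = [-744, - 680  , - 440, - 90,-70,-481/9,-31, - 229/8,  768/19,  880/9, 257, 295 , 447  ,  519,571 , 834,886, 960.61,987 ]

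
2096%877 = 342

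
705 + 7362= 8067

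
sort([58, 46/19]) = [46/19,58 ]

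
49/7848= 49/7848 = 0.01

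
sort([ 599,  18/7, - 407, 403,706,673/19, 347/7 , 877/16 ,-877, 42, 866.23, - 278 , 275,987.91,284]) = [-877, - 407 ,-278,18/7,  673/19, 42,347/7 , 877/16, 275,284, 403,599,706 , 866.23, 987.91]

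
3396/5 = 679 + 1/5 = 679.20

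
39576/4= 9894= 9894.00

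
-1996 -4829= - 6825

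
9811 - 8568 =1243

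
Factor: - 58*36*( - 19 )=39672 = 2^3*3^2*19^1*29^1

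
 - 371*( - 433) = 160643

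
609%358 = 251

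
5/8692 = 5/8692 = 0.00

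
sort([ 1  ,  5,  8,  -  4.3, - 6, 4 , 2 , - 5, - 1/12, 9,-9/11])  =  [ - 6, - 5, - 4.3, - 9/11,-1/12,1, 2, 4, 5, 8, 9]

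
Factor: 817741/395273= 19^1*193^1*223^1*395273^( - 1) 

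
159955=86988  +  72967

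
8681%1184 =393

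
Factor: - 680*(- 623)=2^3*5^1*7^1*17^1 *89^1 = 423640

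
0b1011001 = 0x59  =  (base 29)32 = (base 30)2T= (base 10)89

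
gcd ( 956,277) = 1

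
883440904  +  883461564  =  1766902468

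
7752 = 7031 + 721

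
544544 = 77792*7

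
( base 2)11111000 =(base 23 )ai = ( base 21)bh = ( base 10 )248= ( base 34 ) 7a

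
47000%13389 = 6833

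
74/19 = 74/19= 3.89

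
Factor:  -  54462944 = -2^5*1701967^1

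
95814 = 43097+52717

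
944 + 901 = 1845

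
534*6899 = 3684066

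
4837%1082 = 509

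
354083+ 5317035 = 5671118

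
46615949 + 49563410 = 96179359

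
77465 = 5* 15493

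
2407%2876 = 2407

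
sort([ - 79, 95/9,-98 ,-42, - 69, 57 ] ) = [ - 98,-79, - 69,- 42,  95/9,57 ]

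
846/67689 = 94/7521=0.01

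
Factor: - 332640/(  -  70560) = 33/7 =3^1 *7^(- 1) *11^1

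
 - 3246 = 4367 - 7613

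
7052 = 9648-2596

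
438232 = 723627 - 285395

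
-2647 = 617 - 3264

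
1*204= 204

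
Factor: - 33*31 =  - 1023=-3^1*11^1*31^1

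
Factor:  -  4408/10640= - 2^( - 1)*5^( - 1) * 7^( - 1) * 29^1 = -29/70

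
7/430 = 7/430 = 0.02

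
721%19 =18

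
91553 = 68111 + 23442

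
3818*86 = 328348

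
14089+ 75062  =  89151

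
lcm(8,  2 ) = 8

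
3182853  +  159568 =3342421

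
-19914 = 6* ( - 3319) 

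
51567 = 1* 51567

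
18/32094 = 1/1783 = 0.00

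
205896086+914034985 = 1119931071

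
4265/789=4265/789 = 5.41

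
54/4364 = 27/2182=0.01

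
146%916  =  146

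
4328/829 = 5+183/829 = 5.22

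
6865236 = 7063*972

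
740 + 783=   1523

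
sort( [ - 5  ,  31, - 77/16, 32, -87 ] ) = [-87, - 5, - 77/16, 31,32]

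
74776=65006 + 9770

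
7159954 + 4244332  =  11404286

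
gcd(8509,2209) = 1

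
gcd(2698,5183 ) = 71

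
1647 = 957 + 690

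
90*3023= 272070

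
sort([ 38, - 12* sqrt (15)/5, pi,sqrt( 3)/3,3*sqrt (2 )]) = [  -  12 * sqrt(15) /5, sqrt(3)/3, pi, 3*sqrt( 2 ), 38]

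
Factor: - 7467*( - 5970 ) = 2^1* 3^2 * 5^1 * 19^1 *131^1*199^1 = 44577990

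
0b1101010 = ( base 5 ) 411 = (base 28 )3M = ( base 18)5G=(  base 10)106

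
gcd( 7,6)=1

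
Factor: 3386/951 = 2^1*3^(  -  1 ) *317^( - 1)*1693^1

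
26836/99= 26836/99=271.07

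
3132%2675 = 457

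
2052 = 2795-743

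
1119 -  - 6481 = 7600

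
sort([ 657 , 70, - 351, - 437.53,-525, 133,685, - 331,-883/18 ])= [ - 525, - 437.53, - 351, - 331, - 883/18,70,133,657,685] 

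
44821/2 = 22410+1/2 = 22410.50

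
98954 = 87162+11792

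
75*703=52725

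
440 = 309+131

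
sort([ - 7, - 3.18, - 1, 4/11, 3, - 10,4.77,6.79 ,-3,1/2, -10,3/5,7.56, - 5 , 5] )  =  [ - 10,-10,  -  7, - 5, - 3.18, - 3 , - 1, 4/11,1/2, 3/5,3,4.77,5 , 6.79,7.56 ]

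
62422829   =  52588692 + 9834137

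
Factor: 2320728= 2^3* 3^1*96697^1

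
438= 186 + 252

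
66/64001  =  66/64001 = 0.00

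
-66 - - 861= 795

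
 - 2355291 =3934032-6289323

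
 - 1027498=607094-1634592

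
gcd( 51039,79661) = 1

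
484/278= 1 + 103/139= 1.74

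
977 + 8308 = 9285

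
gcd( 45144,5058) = 18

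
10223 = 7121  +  3102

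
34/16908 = 17/8454 = 0.00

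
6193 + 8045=14238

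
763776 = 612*1248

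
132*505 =66660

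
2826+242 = 3068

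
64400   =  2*32200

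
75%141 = 75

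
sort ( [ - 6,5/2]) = [ - 6 , 5/2]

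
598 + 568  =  1166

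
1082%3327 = 1082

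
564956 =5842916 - 5277960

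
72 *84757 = 6102504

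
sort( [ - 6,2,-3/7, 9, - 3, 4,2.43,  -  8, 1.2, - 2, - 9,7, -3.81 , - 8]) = [ - 9, - 8,  -  8, - 6,- 3.81, -3, - 2,- 3/7, 1.2, 2,2.43 , 4,7, 9 ] 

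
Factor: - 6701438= - 2^1*3350719^1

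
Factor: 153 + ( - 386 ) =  - 233^1 = - 233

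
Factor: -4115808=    - 2^5*3^2*31^1 *461^1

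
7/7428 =7/7428 = 0.00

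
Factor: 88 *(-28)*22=  -  54208 = -2^6 * 7^1* 11^2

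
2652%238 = 34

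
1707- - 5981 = 7688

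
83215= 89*935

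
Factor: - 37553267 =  - 83^1*373^1 * 1213^1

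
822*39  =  32058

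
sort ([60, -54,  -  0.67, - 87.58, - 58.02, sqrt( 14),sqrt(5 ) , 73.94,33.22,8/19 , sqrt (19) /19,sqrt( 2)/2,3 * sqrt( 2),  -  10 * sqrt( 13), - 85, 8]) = [ - 87.58,-85 ,-58.02, - 54, - 10*sqrt( 13), - 0.67,  sqrt( 19 ) /19,8/19,sqrt( 2) /2 , sqrt( 5 ),sqrt ( 14),3* sqrt(2 ),8, 33.22, 60,73.94]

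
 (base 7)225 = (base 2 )1110101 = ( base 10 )117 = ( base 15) 7c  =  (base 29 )41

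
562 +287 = 849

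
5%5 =0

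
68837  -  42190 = 26647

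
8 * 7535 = 60280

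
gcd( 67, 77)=1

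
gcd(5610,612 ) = 102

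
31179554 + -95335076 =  -64155522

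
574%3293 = 574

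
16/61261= 16/61261 = 0.00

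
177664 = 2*88832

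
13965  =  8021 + 5944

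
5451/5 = 1090 + 1/5 = 1090.20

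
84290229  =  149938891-65648662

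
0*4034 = 0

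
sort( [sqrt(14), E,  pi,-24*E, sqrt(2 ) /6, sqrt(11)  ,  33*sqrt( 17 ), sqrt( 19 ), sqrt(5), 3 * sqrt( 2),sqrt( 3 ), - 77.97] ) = [ - 77.97, - 24*E, sqrt( 2)/6, sqrt( 3), sqrt ( 5), E,pi,  sqrt( 11), sqrt( 14),3 *sqrt(2), sqrt( 19 ), 33*sqrt(17)] 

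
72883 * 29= 2113607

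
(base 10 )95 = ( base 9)115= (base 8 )137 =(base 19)50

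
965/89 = 965/89 = 10.84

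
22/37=22/37 = 0.59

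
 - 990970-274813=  - 1265783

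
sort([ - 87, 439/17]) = [  -  87,439/17]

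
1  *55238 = 55238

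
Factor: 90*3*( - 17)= - 4590 = -  2^1*3^3*5^1*17^1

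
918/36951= 306/12317 = 0.02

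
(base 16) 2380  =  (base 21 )kcg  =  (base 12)5314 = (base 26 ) DBE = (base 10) 9088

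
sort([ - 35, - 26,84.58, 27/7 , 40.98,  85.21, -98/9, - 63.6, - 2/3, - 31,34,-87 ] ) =[ - 87,-63.6,  -  35, - 31, - 26, - 98/9, - 2/3,27/7, 34, 40.98, 84.58,  85.21]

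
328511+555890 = 884401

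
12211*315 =3846465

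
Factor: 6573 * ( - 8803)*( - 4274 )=2^1*3^1*7^1 * 313^1*2137^1*8803^1 = 247302696606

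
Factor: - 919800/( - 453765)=61320/30251   =  2^3*3^1*5^1*7^1*13^( - 2)*73^1*179^( - 1 )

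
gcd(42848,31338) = 2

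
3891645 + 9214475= 13106120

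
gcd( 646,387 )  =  1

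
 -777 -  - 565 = -212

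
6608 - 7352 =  - 744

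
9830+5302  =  15132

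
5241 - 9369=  - 4128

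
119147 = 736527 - 617380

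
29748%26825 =2923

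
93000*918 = 85374000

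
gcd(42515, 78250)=5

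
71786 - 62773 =9013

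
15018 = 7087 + 7931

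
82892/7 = 82892/7 = 11841.71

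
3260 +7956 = 11216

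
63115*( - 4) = -252460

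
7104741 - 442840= 6661901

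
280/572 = 70/143 = 0.49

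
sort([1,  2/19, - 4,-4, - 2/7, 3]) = [ - 4, - 4,  -  2/7,2/19, 1,3] 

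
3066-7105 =- 4039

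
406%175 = 56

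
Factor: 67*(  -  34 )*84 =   -  191352 = - 2^3*3^1*7^1*17^1*67^1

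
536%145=101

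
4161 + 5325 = 9486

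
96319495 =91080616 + 5238879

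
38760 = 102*380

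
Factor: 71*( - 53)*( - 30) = 2^1*3^1*5^1*53^1*71^1 = 112890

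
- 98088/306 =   -  16348/51 = - 320.55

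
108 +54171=54279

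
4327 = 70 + 4257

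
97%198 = 97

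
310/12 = 25 +5/6 = 25.83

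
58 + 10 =68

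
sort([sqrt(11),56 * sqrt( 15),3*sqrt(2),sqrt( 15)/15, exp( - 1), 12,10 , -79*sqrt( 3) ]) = [ - 79*sqrt(3),sqrt( 15 )/15,exp( - 1), sqrt(11 ),3 * sqrt( 2 ), 10,  12,56 * sqrt( 15 ) ]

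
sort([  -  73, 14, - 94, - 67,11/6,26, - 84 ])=[ - 94, - 84, - 73, - 67,11/6,14,26 ] 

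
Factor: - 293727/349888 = -2^ ( - 6 )*3^1*11^( - 1)*197^1 = - 591/704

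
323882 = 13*24914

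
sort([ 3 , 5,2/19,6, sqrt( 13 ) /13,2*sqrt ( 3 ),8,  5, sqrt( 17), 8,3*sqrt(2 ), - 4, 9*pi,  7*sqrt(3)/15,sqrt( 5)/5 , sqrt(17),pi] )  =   [-4,2/19 , sqrt( 13)/13,sqrt(5 ) /5,7*sqrt ( 3) /15,3, pi,2*sqrt( 3),sqrt(17 ),sqrt(17 ) , 3*sqrt( 2 ),5,5,  6,8, 8, 9*pi] 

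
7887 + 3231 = 11118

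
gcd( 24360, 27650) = 70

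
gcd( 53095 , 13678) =7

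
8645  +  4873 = 13518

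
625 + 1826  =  2451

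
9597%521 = 219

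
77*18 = 1386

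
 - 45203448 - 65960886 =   -  111164334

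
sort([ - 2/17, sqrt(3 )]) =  [ - 2/17, sqrt(3 )] 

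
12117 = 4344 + 7773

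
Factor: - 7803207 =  - 3^2*867023^1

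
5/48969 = 5/48969 = 0.00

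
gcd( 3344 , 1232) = 176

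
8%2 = 0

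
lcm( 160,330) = 5280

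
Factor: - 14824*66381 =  - 2^3*3^1*7^1*17^1*29^1*109^2 = - 984031944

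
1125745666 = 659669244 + 466076422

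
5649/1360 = 4  +  209/1360= 4.15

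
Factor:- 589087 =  - 71^1*8297^1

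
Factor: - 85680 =-2^4*3^2 *5^1 * 7^1*17^1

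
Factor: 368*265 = 97520 = 2^4*5^1*23^1*53^1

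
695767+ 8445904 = 9141671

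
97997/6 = 16332 + 5/6 = 16332.83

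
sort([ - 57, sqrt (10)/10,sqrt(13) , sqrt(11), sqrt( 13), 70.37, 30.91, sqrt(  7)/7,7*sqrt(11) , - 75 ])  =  [ - 75, - 57,  sqrt (10)/10, sqrt (7)/7,sqrt( 11),sqrt ( 13 ), sqrt( 13 ), 7*sqrt( 11), 30.91, 70.37 ]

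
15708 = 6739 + 8969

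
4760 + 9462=14222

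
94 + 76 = 170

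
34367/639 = 34367/639= 53.78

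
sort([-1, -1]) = [ - 1, - 1 ]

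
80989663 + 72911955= 153901618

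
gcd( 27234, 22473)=9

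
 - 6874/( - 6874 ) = 1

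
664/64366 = 332/32183 = 0.01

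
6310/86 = 73 + 16/43 = 73.37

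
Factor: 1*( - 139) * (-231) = 3^1*7^1*11^1* 139^1 = 32109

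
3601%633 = 436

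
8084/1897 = 4 + 496/1897 = 4.26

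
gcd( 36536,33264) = 8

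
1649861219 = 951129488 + 698731731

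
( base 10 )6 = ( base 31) 6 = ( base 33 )6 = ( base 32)6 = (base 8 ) 6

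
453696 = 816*556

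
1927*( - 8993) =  - 17329511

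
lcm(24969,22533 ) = 923853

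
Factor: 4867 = 31^1*157^1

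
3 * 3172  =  9516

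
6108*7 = 42756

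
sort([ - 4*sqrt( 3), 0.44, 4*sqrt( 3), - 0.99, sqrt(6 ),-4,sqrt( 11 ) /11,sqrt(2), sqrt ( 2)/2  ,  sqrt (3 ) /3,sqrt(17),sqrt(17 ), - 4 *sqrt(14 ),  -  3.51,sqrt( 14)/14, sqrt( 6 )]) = [ - 4* sqrt( 14) , - 4*sqrt( 3 ), - 4, - 3.51 ,-0.99, sqrt( 14) /14, sqrt(11) /11  ,  0.44,sqrt( 3 ) /3, sqrt( 2)/2,sqrt(2 ), sqrt( 6 ), sqrt( 6) , sqrt( 17),sqrt ( 17 ),4*sqrt(3)] 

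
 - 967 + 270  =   - 697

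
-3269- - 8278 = 5009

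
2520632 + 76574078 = 79094710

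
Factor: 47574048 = 2^5*3^1 * 495563^1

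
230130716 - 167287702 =62843014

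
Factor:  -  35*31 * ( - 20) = 21700 = 2^2*5^2*7^1*31^1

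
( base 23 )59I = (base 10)2870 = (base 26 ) 46a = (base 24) 4NE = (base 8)5466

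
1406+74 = 1480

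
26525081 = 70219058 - 43693977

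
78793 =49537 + 29256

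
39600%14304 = 10992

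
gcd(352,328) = 8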